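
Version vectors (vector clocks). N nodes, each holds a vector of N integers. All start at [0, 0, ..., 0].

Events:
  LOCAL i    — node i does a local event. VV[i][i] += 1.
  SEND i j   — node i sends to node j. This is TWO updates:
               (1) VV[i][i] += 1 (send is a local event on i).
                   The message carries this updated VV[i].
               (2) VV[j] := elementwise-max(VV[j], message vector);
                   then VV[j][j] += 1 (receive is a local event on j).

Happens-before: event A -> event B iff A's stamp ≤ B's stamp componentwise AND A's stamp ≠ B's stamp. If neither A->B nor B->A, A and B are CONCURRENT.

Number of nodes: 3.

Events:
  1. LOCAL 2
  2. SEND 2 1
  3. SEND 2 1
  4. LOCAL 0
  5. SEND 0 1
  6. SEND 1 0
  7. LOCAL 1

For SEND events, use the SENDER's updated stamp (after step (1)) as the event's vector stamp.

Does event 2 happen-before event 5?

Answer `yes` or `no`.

Answer: no

Derivation:
Initial: VV[0]=[0, 0, 0]
Initial: VV[1]=[0, 0, 0]
Initial: VV[2]=[0, 0, 0]
Event 1: LOCAL 2: VV[2][2]++ -> VV[2]=[0, 0, 1]
Event 2: SEND 2->1: VV[2][2]++ -> VV[2]=[0, 0, 2], msg_vec=[0, 0, 2]; VV[1]=max(VV[1],msg_vec) then VV[1][1]++ -> VV[1]=[0, 1, 2]
Event 3: SEND 2->1: VV[2][2]++ -> VV[2]=[0, 0, 3], msg_vec=[0, 0, 3]; VV[1]=max(VV[1],msg_vec) then VV[1][1]++ -> VV[1]=[0, 2, 3]
Event 4: LOCAL 0: VV[0][0]++ -> VV[0]=[1, 0, 0]
Event 5: SEND 0->1: VV[0][0]++ -> VV[0]=[2, 0, 0], msg_vec=[2, 0, 0]; VV[1]=max(VV[1],msg_vec) then VV[1][1]++ -> VV[1]=[2, 3, 3]
Event 6: SEND 1->0: VV[1][1]++ -> VV[1]=[2, 4, 3], msg_vec=[2, 4, 3]; VV[0]=max(VV[0],msg_vec) then VV[0][0]++ -> VV[0]=[3, 4, 3]
Event 7: LOCAL 1: VV[1][1]++ -> VV[1]=[2, 5, 3]
Event 2 stamp: [0, 0, 2]
Event 5 stamp: [2, 0, 0]
[0, 0, 2] <= [2, 0, 0]? False. Equal? False. Happens-before: False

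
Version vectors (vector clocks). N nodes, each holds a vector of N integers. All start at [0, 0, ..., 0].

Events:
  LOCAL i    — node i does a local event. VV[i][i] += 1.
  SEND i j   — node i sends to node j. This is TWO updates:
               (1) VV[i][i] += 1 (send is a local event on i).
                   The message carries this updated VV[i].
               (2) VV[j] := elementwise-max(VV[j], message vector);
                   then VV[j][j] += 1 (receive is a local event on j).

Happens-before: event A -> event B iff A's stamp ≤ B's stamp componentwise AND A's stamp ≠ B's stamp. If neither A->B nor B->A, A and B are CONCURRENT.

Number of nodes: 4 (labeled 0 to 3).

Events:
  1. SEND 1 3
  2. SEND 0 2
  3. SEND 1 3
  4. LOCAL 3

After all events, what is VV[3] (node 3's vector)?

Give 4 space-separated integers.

Answer: 0 2 0 3

Derivation:
Initial: VV[0]=[0, 0, 0, 0]
Initial: VV[1]=[0, 0, 0, 0]
Initial: VV[2]=[0, 0, 0, 0]
Initial: VV[3]=[0, 0, 0, 0]
Event 1: SEND 1->3: VV[1][1]++ -> VV[1]=[0, 1, 0, 0], msg_vec=[0, 1, 0, 0]; VV[3]=max(VV[3],msg_vec) then VV[3][3]++ -> VV[3]=[0, 1, 0, 1]
Event 2: SEND 0->2: VV[0][0]++ -> VV[0]=[1, 0, 0, 0], msg_vec=[1, 0, 0, 0]; VV[2]=max(VV[2],msg_vec) then VV[2][2]++ -> VV[2]=[1, 0, 1, 0]
Event 3: SEND 1->3: VV[1][1]++ -> VV[1]=[0, 2, 0, 0], msg_vec=[0, 2, 0, 0]; VV[3]=max(VV[3],msg_vec) then VV[3][3]++ -> VV[3]=[0, 2, 0, 2]
Event 4: LOCAL 3: VV[3][3]++ -> VV[3]=[0, 2, 0, 3]
Final vectors: VV[0]=[1, 0, 0, 0]; VV[1]=[0, 2, 0, 0]; VV[2]=[1, 0, 1, 0]; VV[3]=[0, 2, 0, 3]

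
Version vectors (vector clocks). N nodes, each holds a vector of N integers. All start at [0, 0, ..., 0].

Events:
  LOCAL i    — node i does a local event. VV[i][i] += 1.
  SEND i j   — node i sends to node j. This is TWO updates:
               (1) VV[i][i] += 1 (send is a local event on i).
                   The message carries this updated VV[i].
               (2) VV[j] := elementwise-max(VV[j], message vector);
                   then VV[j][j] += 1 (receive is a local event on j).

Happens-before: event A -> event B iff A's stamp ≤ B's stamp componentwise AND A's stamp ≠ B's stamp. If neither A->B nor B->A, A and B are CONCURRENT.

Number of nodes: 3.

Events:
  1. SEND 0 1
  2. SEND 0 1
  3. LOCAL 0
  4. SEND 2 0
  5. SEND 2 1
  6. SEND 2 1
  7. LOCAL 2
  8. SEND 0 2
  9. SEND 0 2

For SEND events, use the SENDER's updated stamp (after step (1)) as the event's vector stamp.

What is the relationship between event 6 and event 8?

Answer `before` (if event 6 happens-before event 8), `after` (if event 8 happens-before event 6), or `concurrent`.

Initial: VV[0]=[0, 0, 0]
Initial: VV[1]=[0, 0, 0]
Initial: VV[2]=[0, 0, 0]
Event 1: SEND 0->1: VV[0][0]++ -> VV[0]=[1, 0, 0], msg_vec=[1, 0, 0]; VV[1]=max(VV[1],msg_vec) then VV[1][1]++ -> VV[1]=[1, 1, 0]
Event 2: SEND 0->1: VV[0][0]++ -> VV[0]=[2, 0, 0], msg_vec=[2, 0, 0]; VV[1]=max(VV[1],msg_vec) then VV[1][1]++ -> VV[1]=[2, 2, 0]
Event 3: LOCAL 0: VV[0][0]++ -> VV[0]=[3, 0, 0]
Event 4: SEND 2->0: VV[2][2]++ -> VV[2]=[0, 0, 1], msg_vec=[0, 0, 1]; VV[0]=max(VV[0],msg_vec) then VV[0][0]++ -> VV[0]=[4, 0, 1]
Event 5: SEND 2->1: VV[2][2]++ -> VV[2]=[0, 0, 2], msg_vec=[0, 0, 2]; VV[1]=max(VV[1],msg_vec) then VV[1][1]++ -> VV[1]=[2, 3, 2]
Event 6: SEND 2->1: VV[2][2]++ -> VV[2]=[0, 0, 3], msg_vec=[0, 0, 3]; VV[1]=max(VV[1],msg_vec) then VV[1][1]++ -> VV[1]=[2, 4, 3]
Event 7: LOCAL 2: VV[2][2]++ -> VV[2]=[0, 0, 4]
Event 8: SEND 0->2: VV[0][0]++ -> VV[0]=[5, 0, 1], msg_vec=[5, 0, 1]; VV[2]=max(VV[2],msg_vec) then VV[2][2]++ -> VV[2]=[5, 0, 5]
Event 9: SEND 0->2: VV[0][0]++ -> VV[0]=[6, 0, 1], msg_vec=[6, 0, 1]; VV[2]=max(VV[2],msg_vec) then VV[2][2]++ -> VV[2]=[6, 0, 6]
Event 6 stamp: [0, 0, 3]
Event 8 stamp: [5, 0, 1]
[0, 0, 3] <= [5, 0, 1]? False
[5, 0, 1] <= [0, 0, 3]? False
Relation: concurrent

Answer: concurrent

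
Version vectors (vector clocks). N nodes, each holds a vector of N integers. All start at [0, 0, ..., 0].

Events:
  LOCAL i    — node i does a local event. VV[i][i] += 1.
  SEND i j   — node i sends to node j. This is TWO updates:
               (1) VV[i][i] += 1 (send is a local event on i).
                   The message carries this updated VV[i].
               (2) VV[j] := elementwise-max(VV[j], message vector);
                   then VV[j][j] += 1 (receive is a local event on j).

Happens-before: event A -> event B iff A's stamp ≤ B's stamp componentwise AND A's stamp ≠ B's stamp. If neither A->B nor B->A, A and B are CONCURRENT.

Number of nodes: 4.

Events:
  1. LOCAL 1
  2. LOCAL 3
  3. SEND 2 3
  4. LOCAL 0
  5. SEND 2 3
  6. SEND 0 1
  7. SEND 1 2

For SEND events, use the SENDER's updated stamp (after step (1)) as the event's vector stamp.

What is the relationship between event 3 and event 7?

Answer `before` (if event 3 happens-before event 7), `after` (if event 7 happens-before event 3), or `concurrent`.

Initial: VV[0]=[0, 0, 0, 0]
Initial: VV[1]=[0, 0, 0, 0]
Initial: VV[2]=[0, 0, 0, 0]
Initial: VV[3]=[0, 0, 0, 0]
Event 1: LOCAL 1: VV[1][1]++ -> VV[1]=[0, 1, 0, 0]
Event 2: LOCAL 3: VV[3][3]++ -> VV[3]=[0, 0, 0, 1]
Event 3: SEND 2->3: VV[2][2]++ -> VV[2]=[0, 0, 1, 0], msg_vec=[0, 0, 1, 0]; VV[3]=max(VV[3],msg_vec) then VV[3][3]++ -> VV[3]=[0, 0, 1, 2]
Event 4: LOCAL 0: VV[0][0]++ -> VV[0]=[1, 0, 0, 0]
Event 5: SEND 2->3: VV[2][2]++ -> VV[2]=[0, 0, 2, 0], msg_vec=[0, 0, 2, 0]; VV[3]=max(VV[3],msg_vec) then VV[3][3]++ -> VV[3]=[0, 0, 2, 3]
Event 6: SEND 0->1: VV[0][0]++ -> VV[0]=[2, 0, 0, 0], msg_vec=[2, 0, 0, 0]; VV[1]=max(VV[1],msg_vec) then VV[1][1]++ -> VV[1]=[2, 2, 0, 0]
Event 7: SEND 1->2: VV[1][1]++ -> VV[1]=[2, 3, 0, 0], msg_vec=[2, 3, 0, 0]; VV[2]=max(VV[2],msg_vec) then VV[2][2]++ -> VV[2]=[2, 3, 3, 0]
Event 3 stamp: [0, 0, 1, 0]
Event 7 stamp: [2, 3, 0, 0]
[0, 0, 1, 0] <= [2, 3, 0, 0]? False
[2, 3, 0, 0] <= [0, 0, 1, 0]? False
Relation: concurrent

Answer: concurrent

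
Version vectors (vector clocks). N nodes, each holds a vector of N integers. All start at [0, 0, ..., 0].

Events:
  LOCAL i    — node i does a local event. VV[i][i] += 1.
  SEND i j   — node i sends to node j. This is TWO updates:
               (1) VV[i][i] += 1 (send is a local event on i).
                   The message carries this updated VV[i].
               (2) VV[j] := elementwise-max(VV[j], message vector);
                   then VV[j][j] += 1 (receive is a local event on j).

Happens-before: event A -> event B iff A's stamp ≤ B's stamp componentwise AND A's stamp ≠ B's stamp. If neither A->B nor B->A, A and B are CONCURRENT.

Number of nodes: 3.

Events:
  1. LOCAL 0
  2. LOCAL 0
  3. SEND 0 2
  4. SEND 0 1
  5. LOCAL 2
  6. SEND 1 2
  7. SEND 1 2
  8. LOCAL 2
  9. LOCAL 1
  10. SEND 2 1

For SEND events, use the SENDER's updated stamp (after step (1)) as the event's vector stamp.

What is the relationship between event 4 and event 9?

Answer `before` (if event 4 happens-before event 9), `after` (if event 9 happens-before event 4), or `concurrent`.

Initial: VV[0]=[0, 0, 0]
Initial: VV[1]=[0, 0, 0]
Initial: VV[2]=[0, 0, 0]
Event 1: LOCAL 0: VV[0][0]++ -> VV[0]=[1, 0, 0]
Event 2: LOCAL 0: VV[0][0]++ -> VV[0]=[2, 0, 0]
Event 3: SEND 0->2: VV[0][0]++ -> VV[0]=[3, 0, 0], msg_vec=[3, 0, 0]; VV[2]=max(VV[2],msg_vec) then VV[2][2]++ -> VV[2]=[3, 0, 1]
Event 4: SEND 0->1: VV[0][0]++ -> VV[0]=[4, 0, 0], msg_vec=[4, 0, 0]; VV[1]=max(VV[1],msg_vec) then VV[1][1]++ -> VV[1]=[4, 1, 0]
Event 5: LOCAL 2: VV[2][2]++ -> VV[2]=[3, 0, 2]
Event 6: SEND 1->2: VV[1][1]++ -> VV[1]=[4, 2, 0], msg_vec=[4, 2, 0]; VV[2]=max(VV[2],msg_vec) then VV[2][2]++ -> VV[2]=[4, 2, 3]
Event 7: SEND 1->2: VV[1][1]++ -> VV[1]=[4, 3, 0], msg_vec=[4, 3, 0]; VV[2]=max(VV[2],msg_vec) then VV[2][2]++ -> VV[2]=[4, 3, 4]
Event 8: LOCAL 2: VV[2][2]++ -> VV[2]=[4, 3, 5]
Event 9: LOCAL 1: VV[1][1]++ -> VV[1]=[4, 4, 0]
Event 10: SEND 2->1: VV[2][2]++ -> VV[2]=[4, 3, 6], msg_vec=[4, 3, 6]; VV[1]=max(VV[1],msg_vec) then VV[1][1]++ -> VV[1]=[4, 5, 6]
Event 4 stamp: [4, 0, 0]
Event 9 stamp: [4, 4, 0]
[4, 0, 0] <= [4, 4, 0]? True
[4, 4, 0] <= [4, 0, 0]? False
Relation: before

Answer: before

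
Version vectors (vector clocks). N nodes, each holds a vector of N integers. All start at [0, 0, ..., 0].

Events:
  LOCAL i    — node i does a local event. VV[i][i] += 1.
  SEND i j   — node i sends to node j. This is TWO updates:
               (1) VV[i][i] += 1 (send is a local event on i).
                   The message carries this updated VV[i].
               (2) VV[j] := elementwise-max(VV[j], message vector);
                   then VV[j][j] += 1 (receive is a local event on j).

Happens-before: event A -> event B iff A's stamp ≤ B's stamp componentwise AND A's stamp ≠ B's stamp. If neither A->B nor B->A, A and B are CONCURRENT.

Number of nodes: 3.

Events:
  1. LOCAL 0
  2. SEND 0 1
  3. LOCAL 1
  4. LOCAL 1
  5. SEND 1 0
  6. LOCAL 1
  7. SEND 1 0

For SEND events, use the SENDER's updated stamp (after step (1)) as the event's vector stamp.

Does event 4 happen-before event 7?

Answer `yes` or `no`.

Answer: yes

Derivation:
Initial: VV[0]=[0, 0, 0]
Initial: VV[1]=[0, 0, 0]
Initial: VV[2]=[0, 0, 0]
Event 1: LOCAL 0: VV[0][0]++ -> VV[0]=[1, 0, 0]
Event 2: SEND 0->1: VV[0][0]++ -> VV[0]=[2, 0, 0], msg_vec=[2, 0, 0]; VV[1]=max(VV[1],msg_vec) then VV[1][1]++ -> VV[1]=[2, 1, 0]
Event 3: LOCAL 1: VV[1][1]++ -> VV[1]=[2, 2, 0]
Event 4: LOCAL 1: VV[1][1]++ -> VV[1]=[2, 3, 0]
Event 5: SEND 1->0: VV[1][1]++ -> VV[1]=[2, 4, 0], msg_vec=[2, 4, 0]; VV[0]=max(VV[0],msg_vec) then VV[0][0]++ -> VV[0]=[3, 4, 0]
Event 6: LOCAL 1: VV[1][1]++ -> VV[1]=[2, 5, 0]
Event 7: SEND 1->0: VV[1][1]++ -> VV[1]=[2, 6, 0], msg_vec=[2, 6, 0]; VV[0]=max(VV[0],msg_vec) then VV[0][0]++ -> VV[0]=[4, 6, 0]
Event 4 stamp: [2, 3, 0]
Event 7 stamp: [2, 6, 0]
[2, 3, 0] <= [2, 6, 0]? True. Equal? False. Happens-before: True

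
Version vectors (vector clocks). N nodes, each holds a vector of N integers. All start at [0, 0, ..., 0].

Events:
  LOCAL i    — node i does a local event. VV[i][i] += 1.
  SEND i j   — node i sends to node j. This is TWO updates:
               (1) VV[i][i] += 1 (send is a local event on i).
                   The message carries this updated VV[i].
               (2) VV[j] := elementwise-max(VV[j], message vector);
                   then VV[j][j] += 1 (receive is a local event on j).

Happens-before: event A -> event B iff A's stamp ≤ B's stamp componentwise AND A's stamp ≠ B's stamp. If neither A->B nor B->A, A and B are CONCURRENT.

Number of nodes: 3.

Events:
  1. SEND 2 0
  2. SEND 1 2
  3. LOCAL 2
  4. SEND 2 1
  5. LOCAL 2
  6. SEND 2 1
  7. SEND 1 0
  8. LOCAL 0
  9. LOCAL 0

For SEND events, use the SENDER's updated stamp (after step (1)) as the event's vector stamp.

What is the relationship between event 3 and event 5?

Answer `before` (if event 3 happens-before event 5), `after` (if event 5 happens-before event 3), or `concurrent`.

Answer: before

Derivation:
Initial: VV[0]=[0, 0, 0]
Initial: VV[1]=[0, 0, 0]
Initial: VV[2]=[0, 0, 0]
Event 1: SEND 2->0: VV[2][2]++ -> VV[2]=[0, 0, 1], msg_vec=[0, 0, 1]; VV[0]=max(VV[0],msg_vec) then VV[0][0]++ -> VV[0]=[1, 0, 1]
Event 2: SEND 1->2: VV[1][1]++ -> VV[1]=[0, 1, 0], msg_vec=[0, 1, 0]; VV[2]=max(VV[2],msg_vec) then VV[2][2]++ -> VV[2]=[0, 1, 2]
Event 3: LOCAL 2: VV[2][2]++ -> VV[2]=[0, 1, 3]
Event 4: SEND 2->1: VV[2][2]++ -> VV[2]=[0, 1, 4], msg_vec=[0, 1, 4]; VV[1]=max(VV[1],msg_vec) then VV[1][1]++ -> VV[1]=[0, 2, 4]
Event 5: LOCAL 2: VV[2][2]++ -> VV[2]=[0, 1, 5]
Event 6: SEND 2->1: VV[2][2]++ -> VV[2]=[0, 1, 6], msg_vec=[0, 1, 6]; VV[1]=max(VV[1],msg_vec) then VV[1][1]++ -> VV[1]=[0, 3, 6]
Event 7: SEND 1->0: VV[1][1]++ -> VV[1]=[0, 4, 6], msg_vec=[0, 4, 6]; VV[0]=max(VV[0],msg_vec) then VV[0][0]++ -> VV[0]=[2, 4, 6]
Event 8: LOCAL 0: VV[0][0]++ -> VV[0]=[3, 4, 6]
Event 9: LOCAL 0: VV[0][0]++ -> VV[0]=[4, 4, 6]
Event 3 stamp: [0, 1, 3]
Event 5 stamp: [0, 1, 5]
[0, 1, 3] <= [0, 1, 5]? True
[0, 1, 5] <= [0, 1, 3]? False
Relation: before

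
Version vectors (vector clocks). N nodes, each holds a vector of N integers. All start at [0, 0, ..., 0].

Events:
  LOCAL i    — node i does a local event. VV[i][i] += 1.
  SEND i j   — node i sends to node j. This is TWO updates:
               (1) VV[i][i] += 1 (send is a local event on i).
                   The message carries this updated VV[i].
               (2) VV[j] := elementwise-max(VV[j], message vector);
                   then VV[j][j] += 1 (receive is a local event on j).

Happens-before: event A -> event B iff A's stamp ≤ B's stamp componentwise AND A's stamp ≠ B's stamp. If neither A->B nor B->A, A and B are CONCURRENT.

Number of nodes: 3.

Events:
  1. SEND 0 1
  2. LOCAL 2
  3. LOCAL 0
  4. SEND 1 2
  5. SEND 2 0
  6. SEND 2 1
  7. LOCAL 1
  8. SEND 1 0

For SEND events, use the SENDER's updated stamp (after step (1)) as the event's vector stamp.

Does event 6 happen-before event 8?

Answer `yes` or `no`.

Answer: yes

Derivation:
Initial: VV[0]=[0, 0, 0]
Initial: VV[1]=[0, 0, 0]
Initial: VV[2]=[0, 0, 0]
Event 1: SEND 0->1: VV[0][0]++ -> VV[0]=[1, 0, 0], msg_vec=[1, 0, 0]; VV[1]=max(VV[1],msg_vec) then VV[1][1]++ -> VV[1]=[1, 1, 0]
Event 2: LOCAL 2: VV[2][2]++ -> VV[2]=[0, 0, 1]
Event 3: LOCAL 0: VV[0][0]++ -> VV[0]=[2, 0, 0]
Event 4: SEND 1->2: VV[1][1]++ -> VV[1]=[1, 2, 0], msg_vec=[1, 2, 0]; VV[2]=max(VV[2],msg_vec) then VV[2][2]++ -> VV[2]=[1, 2, 2]
Event 5: SEND 2->0: VV[2][2]++ -> VV[2]=[1, 2, 3], msg_vec=[1, 2, 3]; VV[0]=max(VV[0],msg_vec) then VV[0][0]++ -> VV[0]=[3, 2, 3]
Event 6: SEND 2->1: VV[2][2]++ -> VV[2]=[1, 2, 4], msg_vec=[1, 2, 4]; VV[1]=max(VV[1],msg_vec) then VV[1][1]++ -> VV[1]=[1, 3, 4]
Event 7: LOCAL 1: VV[1][1]++ -> VV[1]=[1, 4, 4]
Event 8: SEND 1->0: VV[1][1]++ -> VV[1]=[1, 5, 4], msg_vec=[1, 5, 4]; VV[0]=max(VV[0],msg_vec) then VV[0][0]++ -> VV[0]=[4, 5, 4]
Event 6 stamp: [1, 2, 4]
Event 8 stamp: [1, 5, 4]
[1, 2, 4] <= [1, 5, 4]? True. Equal? False. Happens-before: True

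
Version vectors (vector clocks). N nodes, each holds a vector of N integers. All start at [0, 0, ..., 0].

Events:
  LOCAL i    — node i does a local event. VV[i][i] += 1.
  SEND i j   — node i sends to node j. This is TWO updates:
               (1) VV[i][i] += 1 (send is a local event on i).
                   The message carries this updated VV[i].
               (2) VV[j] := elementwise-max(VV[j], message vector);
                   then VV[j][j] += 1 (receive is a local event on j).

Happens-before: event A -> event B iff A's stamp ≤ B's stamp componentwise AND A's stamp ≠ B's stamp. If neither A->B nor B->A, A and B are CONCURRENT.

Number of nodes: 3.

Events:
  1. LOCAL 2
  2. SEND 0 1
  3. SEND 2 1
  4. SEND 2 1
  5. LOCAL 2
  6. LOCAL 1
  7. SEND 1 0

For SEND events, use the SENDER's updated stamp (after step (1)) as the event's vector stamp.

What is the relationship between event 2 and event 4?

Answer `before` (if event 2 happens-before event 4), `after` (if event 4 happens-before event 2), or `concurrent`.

Answer: concurrent

Derivation:
Initial: VV[0]=[0, 0, 0]
Initial: VV[1]=[0, 0, 0]
Initial: VV[2]=[0, 0, 0]
Event 1: LOCAL 2: VV[2][2]++ -> VV[2]=[0, 0, 1]
Event 2: SEND 0->1: VV[0][0]++ -> VV[0]=[1, 0, 0], msg_vec=[1, 0, 0]; VV[1]=max(VV[1],msg_vec) then VV[1][1]++ -> VV[1]=[1, 1, 0]
Event 3: SEND 2->1: VV[2][2]++ -> VV[2]=[0, 0, 2], msg_vec=[0, 0, 2]; VV[1]=max(VV[1],msg_vec) then VV[1][1]++ -> VV[1]=[1, 2, 2]
Event 4: SEND 2->1: VV[2][2]++ -> VV[2]=[0, 0, 3], msg_vec=[0, 0, 3]; VV[1]=max(VV[1],msg_vec) then VV[1][1]++ -> VV[1]=[1, 3, 3]
Event 5: LOCAL 2: VV[2][2]++ -> VV[2]=[0, 0, 4]
Event 6: LOCAL 1: VV[1][1]++ -> VV[1]=[1, 4, 3]
Event 7: SEND 1->0: VV[1][1]++ -> VV[1]=[1, 5, 3], msg_vec=[1, 5, 3]; VV[0]=max(VV[0],msg_vec) then VV[0][0]++ -> VV[0]=[2, 5, 3]
Event 2 stamp: [1, 0, 0]
Event 4 stamp: [0, 0, 3]
[1, 0, 0] <= [0, 0, 3]? False
[0, 0, 3] <= [1, 0, 0]? False
Relation: concurrent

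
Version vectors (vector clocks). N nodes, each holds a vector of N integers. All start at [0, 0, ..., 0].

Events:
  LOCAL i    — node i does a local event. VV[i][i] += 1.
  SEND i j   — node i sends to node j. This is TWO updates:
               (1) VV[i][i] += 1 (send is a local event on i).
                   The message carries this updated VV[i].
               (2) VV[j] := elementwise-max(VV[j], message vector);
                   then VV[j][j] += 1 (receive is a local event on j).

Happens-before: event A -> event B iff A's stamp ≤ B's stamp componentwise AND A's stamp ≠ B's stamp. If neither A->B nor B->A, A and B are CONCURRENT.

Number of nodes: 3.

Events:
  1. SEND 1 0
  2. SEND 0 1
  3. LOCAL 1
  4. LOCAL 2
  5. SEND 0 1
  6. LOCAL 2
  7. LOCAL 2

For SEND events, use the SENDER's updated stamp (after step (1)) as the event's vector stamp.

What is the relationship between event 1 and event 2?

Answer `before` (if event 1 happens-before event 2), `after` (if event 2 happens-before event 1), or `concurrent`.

Answer: before

Derivation:
Initial: VV[0]=[0, 0, 0]
Initial: VV[1]=[0, 0, 0]
Initial: VV[2]=[0, 0, 0]
Event 1: SEND 1->0: VV[1][1]++ -> VV[1]=[0, 1, 0], msg_vec=[0, 1, 0]; VV[0]=max(VV[0],msg_vec) then VV[0][0]++ -> VV[0]=[1, 1, 0]
Event 2: SEND 0->1: VV[0][0]++ -> VV[0]=[2, 1, 0], msg_vec=[2, 1, 0]; VV[1]=max(VV[1],msg_vec) then VV[1][1]++ -> VV[1]=[2, 2, 0]
Event 3: LOCAL 1: VV[1][1]++ -> VV[1]=[2, 3, 0]
Event 4: LOCAL 2: VV[2][2]++ -> VV[2]=[0, 0, 1]
Event 5: SEND 0->1: VV[0][0]++ -> VV[0]=[3, 1, 0], msg_vec=[3, 1, 0]; VV[1]=max(VV[1],msg_vec) then VV[1][1]++ -> VV[1]=[3, 4, 0]
Event 6: LOCAL 2: VV[2][2]++ -> VV[2]=[0, 0, 2]
Event 7: LOCAL 2: VV[2][2]++ -> VV[2]=[0, 0, 3]
Event 1 stamp: [0, 1, 0]
Event 2 stamp: [2, 1, 0]
[0, 1, 0] <= [2, 1, 0]? True
[2, 1, 0] <= [0, 1, 0]? False
Relation: before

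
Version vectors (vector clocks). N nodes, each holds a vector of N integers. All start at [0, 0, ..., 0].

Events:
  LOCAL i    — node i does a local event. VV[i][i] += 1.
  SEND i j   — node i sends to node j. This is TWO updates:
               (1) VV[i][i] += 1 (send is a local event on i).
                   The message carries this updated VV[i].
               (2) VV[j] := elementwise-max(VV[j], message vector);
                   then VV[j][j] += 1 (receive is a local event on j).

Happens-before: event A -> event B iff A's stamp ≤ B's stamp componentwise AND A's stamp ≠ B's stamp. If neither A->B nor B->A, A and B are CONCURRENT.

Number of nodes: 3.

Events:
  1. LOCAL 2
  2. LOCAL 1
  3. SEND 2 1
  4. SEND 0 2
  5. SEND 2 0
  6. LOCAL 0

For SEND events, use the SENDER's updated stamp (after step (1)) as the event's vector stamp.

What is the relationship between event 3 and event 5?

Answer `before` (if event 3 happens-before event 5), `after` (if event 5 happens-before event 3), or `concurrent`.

Initial: VV[0]=[0, 0, 0]
Initial: VV[1]=[0, 0, 0]
Initial: VV[2]=[0, 0, 0]
Event 1: LOCAL 2: VV[2][2]++ -> VV[2]=[0, 0, 1]
Event 2: LOCAL 1: VV[1][1]++ -> VV[1]=[0, 1, 0]
Event 3: SEND 2->1: VV[2][2]++ -> VV[2]=[0, 0, 2], msg_vec=[0, 0, 2]; VV[1]=max(VV[1],msg_vec) then VV[1][1]++ -> VV[1]=[0, 2, 2]
Event 4: SEND 0->2: VV[0][0]++ -> VV[0]=[1, 0, 0], msg_vec=[1, 0, 0]; VV[2]=max(VV[2],msg_vec) then VV[2][2]++ -> VV[2]=[1, 0, 3]
Event 5: SEND 2->0: VV[2][2]++ -> VV[2]=[1, 0, 4], msg_vec=[1, 0, 4]; VV[0]=max(VV[0],msg_vec) then VV[0][0]++ -> VV[0]=[2, 0, 4]
Event 6: LOCAL 0: VV[0][0]++ -> VV[0]=[3, 0, 4]
Event 3 stamp: [0, 0, 2]
Event 5 stamp: [1, 0, 4]
[0, 0, 2] <= [1, 0, 4]? True
[1, 0, 4] <= [0, 0, 2]? False
Relation: before

Answer: before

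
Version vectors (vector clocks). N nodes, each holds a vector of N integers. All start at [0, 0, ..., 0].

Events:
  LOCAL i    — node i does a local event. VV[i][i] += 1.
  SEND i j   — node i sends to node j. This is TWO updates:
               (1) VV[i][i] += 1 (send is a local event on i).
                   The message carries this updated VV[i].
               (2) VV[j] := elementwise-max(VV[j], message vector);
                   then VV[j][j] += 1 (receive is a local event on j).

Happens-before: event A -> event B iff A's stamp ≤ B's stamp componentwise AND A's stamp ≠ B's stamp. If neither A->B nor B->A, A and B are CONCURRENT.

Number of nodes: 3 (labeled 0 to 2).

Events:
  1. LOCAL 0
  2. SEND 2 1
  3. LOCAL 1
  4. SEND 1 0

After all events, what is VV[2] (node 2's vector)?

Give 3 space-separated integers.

Initial: VV[0]=[0, 0, 0]
Initial: VV[1]=[0, 0, 0]
Initial: VV[2]=[0, 0, 0]
Event 1: LOCAL 0: VV[0][0]++ -> VV[0]=[1, 0, 0]
Event 2: SEND 2->1: VV[2][2]++ -> VV[2]=[0, 0, 1], msg_vec=[0, 0, 1]; VV[1]=max(VV[1],msg_vec) then VV[1][1]++ -> VV[1]=[0, 1, 1]
Event 3: LOCAL 1: VV[1][1]++ -> VV[1]=[0, 2, 1]
Event 4: SEND 1->0: VV[1][1]++ -> VV[1]=[0, 3, 1], msg_vec=[0, 3, 1]; VV[0]=max(VV[0],msg_vec) then VV[0][0]++ -> VV[0]=[2, 3, 1]
Final vectors: VV[0]=[2, 3, 1]; VV[1]=[0, 3, 1]; VV[2]=[0, 0, 1]

Answer: 0 0 1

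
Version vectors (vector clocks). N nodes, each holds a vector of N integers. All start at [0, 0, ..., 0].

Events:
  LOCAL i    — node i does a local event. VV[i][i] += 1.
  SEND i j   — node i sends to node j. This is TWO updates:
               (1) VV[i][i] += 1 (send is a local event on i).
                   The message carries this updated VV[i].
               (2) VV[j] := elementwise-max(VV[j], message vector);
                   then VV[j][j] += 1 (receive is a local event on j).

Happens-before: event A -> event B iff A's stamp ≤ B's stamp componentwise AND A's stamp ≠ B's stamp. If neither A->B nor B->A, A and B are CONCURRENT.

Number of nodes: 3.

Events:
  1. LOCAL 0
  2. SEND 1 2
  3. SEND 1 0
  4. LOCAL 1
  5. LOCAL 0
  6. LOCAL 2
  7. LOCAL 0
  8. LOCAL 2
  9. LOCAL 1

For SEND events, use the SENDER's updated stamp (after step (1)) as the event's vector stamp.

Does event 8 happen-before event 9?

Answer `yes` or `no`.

Answer: no

Derivation:
Initial: VV[0]=[0, 0, 0]
Initial: VV[1]=[0, 0, 0]
Initial: VV[2]=[0, 0, 0]
Event 1: LOCAL 0: VV[0][0]++ -> VV[0]=[1, 0, 0]
Event 2: SEND 1->2: VV[1][1]++ -> VV[1]=[0, 1, 0], msg_vec=[0, 1, 0]; VV[2]=max(VV[2],msg_vec) then VV[2][2]++ -> VV[2]=[0, 1, 1]
Event 3: SEND 1->0: VV[1][1]++ -> VV[1]=[0, 2, 0], msg_vec=[0, 2, 0]; VV[0]=max(VV[0],msg_vec) then VV[0][0]++ -> VV[0]=[2, 2, 0]
Event 4: LOCAL 1: VV[1][1]++ -> VV[1]=[0, 3, 0]
Event 5: LOCAL 0: VV[0][0]++ -> VV[0]=[3, 2, 0]
Event 6: LOCAL 2: VV[2][2]++ -> VV[2]=[0, 1, 2]
Event 7: LOCAL 0: VV[0][0]++ -> VV[0]=[4, 2, 0]
Event 8: LOCAL 2: VV[2][2]++ -> VV[2]=[0, 1, 3]
Event 9: LOCAL 1: VV[1][1]++ -> VV[1]=[0, 4, 0]
Event 8 stamp: [0, 1, 3]
Event 9 stamp: [0, 4, 0]
[0, 1, 3] <= [0, 4, 0]? False. Equal? False. Happens-before: False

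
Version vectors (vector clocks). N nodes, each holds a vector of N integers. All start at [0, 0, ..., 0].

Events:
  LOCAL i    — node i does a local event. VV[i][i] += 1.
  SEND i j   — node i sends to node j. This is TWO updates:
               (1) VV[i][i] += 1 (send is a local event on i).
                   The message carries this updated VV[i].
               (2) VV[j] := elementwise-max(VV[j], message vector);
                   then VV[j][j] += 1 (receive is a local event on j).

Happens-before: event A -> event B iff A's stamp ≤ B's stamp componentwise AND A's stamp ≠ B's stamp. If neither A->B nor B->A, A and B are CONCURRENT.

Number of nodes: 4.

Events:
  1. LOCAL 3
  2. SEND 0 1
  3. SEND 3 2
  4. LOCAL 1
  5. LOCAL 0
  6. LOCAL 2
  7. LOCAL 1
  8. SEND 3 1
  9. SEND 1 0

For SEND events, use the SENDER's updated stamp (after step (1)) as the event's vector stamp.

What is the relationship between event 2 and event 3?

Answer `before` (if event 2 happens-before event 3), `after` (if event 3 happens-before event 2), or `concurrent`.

Answer: concurrent

Derivation:
Initial: VV[0]=[0, 0, 0, 0]
Initial: VV[1]=[0, 0, 0, 0]
Initial: VV[2]=[0, 0, 0, 0]
Initial: VV[3]=[0, 0, 0, 0]
Event 1: LOCAL 3: VV[3][3]++ -> VV[3]=[0, 0, 0, 1]
Event 2: SEND 0->1: VV[0][0]++ -> VV[0]=[1, 0, 0, 0], msg_vec=[1, 0, 0, 0]; VV[1]=max(VV[1],msg_vec) then VV[1][1]++ -> VV[1]=[1, 1, 0, 0]
Event 3: SEND 3->2: VV[3][3]++ -> VV[3]=[0, 0, 0, 2], msg_vec=[0, 0, 0, 2]; VV[2]=max(VV[2],msg_vec) then VV[2][2]++ -> VV[2]=[0, 0, 1, 2]
Event 4: LOCAL 1: VV[1][1]++ -> VV[1]=[1, 2, 0, 0]
Event 5: LOCAL 0: VV[0][0]++ -> VV[0]=[2, 0, 0, 0]
Event 6: LOCAL 2: VV[2][2]++ -> VV[2]=[0, 0, 2, 2]
Event 7: LOCAL 1: VV[1][1]++ -> VV[1]=[1, 3, 0, 0]
Event 8: SEND 3->1: VV[3][3]++ -> VV[3]=[0, 0, 0, 3], msg_vec=[0, 0, 0, 3]; VV[1]=max(VV[1],msg_vec) then VV[1][1]++ -> VV[1]=[1, 4, 0, 3]
Event 9: SEND 1->0: VV[1][1]++ -> VV[1]=[1, 5, 0, 3], msg_vec=[1, 5, 0, 3]; VV[0]=max(VV[0],msg_vec) then VV[0][0]++ -> VV[0]=[3, 5, 0, 3]
Event 2 stamp: [1, 0, 0, 0]
Event 3 stamp: [0, 0, 0, 2]
[1, 0, 0, 0] <= [0, 0, 0, 2]? False
[0, 0, 0, 2] <= [1, 0, 0, 0]? False
Relation: concurrent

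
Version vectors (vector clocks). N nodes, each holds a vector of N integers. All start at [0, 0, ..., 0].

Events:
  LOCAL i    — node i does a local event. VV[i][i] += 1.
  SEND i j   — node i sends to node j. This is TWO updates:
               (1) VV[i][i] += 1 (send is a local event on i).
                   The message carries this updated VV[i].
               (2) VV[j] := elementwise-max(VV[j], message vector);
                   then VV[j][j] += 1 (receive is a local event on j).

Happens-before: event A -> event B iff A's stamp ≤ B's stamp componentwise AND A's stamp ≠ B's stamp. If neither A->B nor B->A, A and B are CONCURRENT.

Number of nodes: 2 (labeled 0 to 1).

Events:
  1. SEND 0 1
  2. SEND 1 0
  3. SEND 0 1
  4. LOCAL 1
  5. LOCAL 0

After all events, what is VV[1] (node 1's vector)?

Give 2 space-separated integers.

Answer: 3 4

Derivation:
Initial: VV[0]=[0, 0]
Initial: VV[1]=[0, 0]
Event 1: SEND 0->1: VV[0][0]++ -> VV[0]=[1, 0], msg_vec=[1, 0]; VV[1]=max(VV[1],msg_vec) then VV[1][1]++ -> VV[1]=[1, 1]
Event 2: SEND 1->0: VV[1][1]++ -> VV[1]=[1, 2], msg_vec=[1, 2]; VV[0]=max(VV[0],msg_vec) then VV[0][0]++ -> VV[0]=[2, 2]
Event 3: SEND 0->1: VV[0][0]++ -> VV[0]=[3, 2], msg_vec=[3, 2]; VV[1]=max(VV[1],msg_vec) then VV[1][1]++ -> VV[1]=[3, 3]
Event 4: LOCAL 1: VV[1][1]++ -> VV[1]=[3, 4]
Event 5: LOCAL 0: VV[0][0]++ -> VV[0]=[4, 2]
Final vectors: VV[0]=[4, 2]; VV[1]=[3, 4]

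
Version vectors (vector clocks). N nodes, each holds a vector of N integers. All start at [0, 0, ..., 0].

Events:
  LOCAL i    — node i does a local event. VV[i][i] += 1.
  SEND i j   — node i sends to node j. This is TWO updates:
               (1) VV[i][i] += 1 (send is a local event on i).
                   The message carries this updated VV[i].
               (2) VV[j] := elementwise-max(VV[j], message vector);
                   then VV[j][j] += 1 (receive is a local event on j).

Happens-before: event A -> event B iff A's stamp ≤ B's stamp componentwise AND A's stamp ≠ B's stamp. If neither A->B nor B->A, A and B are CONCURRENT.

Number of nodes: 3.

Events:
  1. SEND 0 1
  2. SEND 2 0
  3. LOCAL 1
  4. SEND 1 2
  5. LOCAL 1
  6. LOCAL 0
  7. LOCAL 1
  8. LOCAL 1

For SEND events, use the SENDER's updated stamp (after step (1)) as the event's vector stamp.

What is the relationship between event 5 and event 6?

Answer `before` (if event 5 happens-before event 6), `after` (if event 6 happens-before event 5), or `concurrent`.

Initial: VV[0]=[0, 0, 0]
Initial: VV[1]=[0, 0, 0]
Initial: VV[2]=[0, 0, 0]
Event 1: SEND 0->1: VV[0][0]++ -> VV[0]=[1, 0, 0], msg_vec=[1, 0, 0]; VV[1]=max(VV[1],msg_vec) then VV[1][1]++ -> VV[1]=[1, 1, 0]
Event 2: SEND 2->0: VV[2][2]++ -> VV[2]=[0, 0, 1], msg_vec=[0, 0, 1]; VV[0]=max(VV[0],msg_vec) then VV[0][0]++ -> VV[0]=[2, 0, 1]
Event 3: LOCAL 1: VV[1][1]++ -> VV[1]=[1, 2, 0]
Event 4: SEND 1->2: VV[1][1]++ -> VV[1]=[1, 3, 0], msg_vec=[1, 3, 0]; VV[2]=max(VV[2],msg_vec) then VV[2][2]++ -> VV[2]=[1, 3, 2]
Event 5: LOCAL 1: VV[1][1]++ -> VV[1]=[1, 4, 0]
Event 6: LOCAL 0: VV[0][0]++ -> VV[0]=[3, 0, 1]
Event 7: LOCAL 1: VV[1][1]++ -> VV[1]=[1, 5, 0]
Event 8: LOCAL 1: VV[1][1]++ -> VV[1]=[1, 6, 0]
Event 5 stamp: [1, 4, 0]
Event 6 stamp: [3, 0, 1]
[1, 4, 0] <= [3, 0, 1]? False
[3, 0, 1] <= [1, 4, 0]? False
Relation: concurrent

Answer: concurrent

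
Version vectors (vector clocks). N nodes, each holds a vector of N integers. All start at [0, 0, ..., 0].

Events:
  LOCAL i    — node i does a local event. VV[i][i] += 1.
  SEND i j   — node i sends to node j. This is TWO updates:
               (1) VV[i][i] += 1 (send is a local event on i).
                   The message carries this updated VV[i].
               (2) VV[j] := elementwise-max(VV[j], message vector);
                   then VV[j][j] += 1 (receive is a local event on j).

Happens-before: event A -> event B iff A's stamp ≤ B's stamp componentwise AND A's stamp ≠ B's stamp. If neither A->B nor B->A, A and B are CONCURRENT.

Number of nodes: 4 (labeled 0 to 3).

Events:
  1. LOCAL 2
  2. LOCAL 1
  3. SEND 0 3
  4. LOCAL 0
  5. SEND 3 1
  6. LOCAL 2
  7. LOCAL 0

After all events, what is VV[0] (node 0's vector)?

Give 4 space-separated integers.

Answer: 3 0 0 0

Derivation:
Initial: VV[0]=[0, 0, 0, 0]
Initial: VV[1]=[0, 0, 0, 0]
Initial: VV[2]=[0, 0, 0, 0]
Initial: VV[3]=[0, 0, 0, 0]
Event 1: LOCAL 2: VV[2][2]++ -> VV[2]=[0, 0, 1, 0]
Event 2: LOCAL 1: VV[1][1]++ -> VV[1]=[0, 1, 0, 0]
Event 3: SEND 0->3: VV[0][0]++ -> VV[0]=[1, 0, 0, 0], msg_vec=[1, 0, 0, 0]; VV[3]=max(VV[3],msg_vec) then VV[3][3]++ -> VV[3]=[1, 0, 0, 1]
Event 4: LOCAL 0: VV[0][0]++ -> VV[0]=[2, 0, 0, 0]
Event 5: SEND 3->1: VV[3][3]++ -> VV[3]=[1, 0, 0, 2], msg_vec=[1, 0, 0, 2]; VV[1]=max(VV[1],msg_vec) then VV[1][1]++ -> VV[1]=[1, 2, 0, 2]
Event 6: LOCAL 2: VV[2][2]++ -> VV[2]=[0, 0, 2, 0]
Event 7: LOCAL 0: VV[0][0]++ -> VV[0]=[3, 0, 0, 0]
Final vectors: VV[0]=[3, 0, 0, 0]; VV[1]=[1, 2, 0, 2]; VV[2]=[0, 0, 2, 0]; VV[3]=[1, 0, 0, 2]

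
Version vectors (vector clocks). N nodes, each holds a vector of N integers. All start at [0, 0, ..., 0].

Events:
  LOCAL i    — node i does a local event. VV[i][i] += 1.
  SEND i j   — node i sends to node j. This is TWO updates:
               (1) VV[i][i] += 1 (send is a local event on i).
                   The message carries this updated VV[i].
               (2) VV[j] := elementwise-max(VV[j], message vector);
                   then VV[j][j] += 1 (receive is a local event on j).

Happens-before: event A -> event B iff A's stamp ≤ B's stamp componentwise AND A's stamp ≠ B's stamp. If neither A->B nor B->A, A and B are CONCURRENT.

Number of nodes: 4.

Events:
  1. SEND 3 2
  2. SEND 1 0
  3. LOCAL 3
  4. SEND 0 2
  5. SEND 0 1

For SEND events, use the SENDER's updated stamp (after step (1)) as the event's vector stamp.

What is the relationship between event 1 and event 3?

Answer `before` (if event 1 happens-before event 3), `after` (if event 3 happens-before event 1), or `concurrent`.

Initial: VV[0]=[0, 0, 0, 0]
Initial: VV[1]=[0, 0, 0, 0]
Initial: VV[2]=[0, 0, 0, 0]
Initial: VV[3]=[0, 0, 0, 0]
Event 1: SEND 3->2: VV[3][3]++ -> VV[3]=[0, 0, 0, 1], msg_vec=[0, 0, 0, 1]; VV[2]=max(VV[2],msg_vec) then VV[2][2]++ -> VV[2]=[0, 0, 1, 1]
Event 2: SEND 1->0: VV[1][1]++ -> VV[1]=[0, 1, 0, 0], msg_vec=[0, 1, 0, 0]; VV[0]=max(VV[0],msg_vec) then VV[0][0]++ -> VV[0]=[1, 1, 0, 0]
Event 3: LOCAL 3: VV[3][3]++ -> VV[3]=[0, 0, 0, 2]
Event 4: SEND 0->2: VV[0][0]++ -> VV[0]=[2, 1, 0, 0], msg_vec=[2, 1, 0, 0]; VV[2]=max(VV[2],msg_vec) then VV[2][2]++ -> VV[2]=[2, 1, 2, 1]
Event 5: SEND 0->1: VV[0][0]++ -> VV[0]=[3, 1, 0, 0], msg_vec=[3, 1, 0, 0]; VV[1]=max(VV[1],msg_vec) then VV[1][1]++ -> VV[1]=[3, 2, 0, 0]
Event 1 stamp: [0, 0, 0, 1]
Event 3 stamp: [0, 0, 0, 2]
[0, 0, 0, 1] <= [0, 0, 0, 2]? True
[0, 0, 0, 2] <= [0, 0, 0, 1]? False
Relation: before

Answer: before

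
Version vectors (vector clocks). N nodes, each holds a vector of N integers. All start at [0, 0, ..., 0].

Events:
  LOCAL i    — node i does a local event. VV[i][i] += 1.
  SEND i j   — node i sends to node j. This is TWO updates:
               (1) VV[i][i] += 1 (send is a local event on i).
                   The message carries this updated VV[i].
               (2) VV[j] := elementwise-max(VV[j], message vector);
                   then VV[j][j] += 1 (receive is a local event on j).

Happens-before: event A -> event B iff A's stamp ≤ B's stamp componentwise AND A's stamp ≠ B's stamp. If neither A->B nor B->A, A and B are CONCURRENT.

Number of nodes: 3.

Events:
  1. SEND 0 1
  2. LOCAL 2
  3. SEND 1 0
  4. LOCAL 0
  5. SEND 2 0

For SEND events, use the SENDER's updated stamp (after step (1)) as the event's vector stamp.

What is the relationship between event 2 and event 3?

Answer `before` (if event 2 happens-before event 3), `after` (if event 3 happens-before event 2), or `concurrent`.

Answer: concurrent

Derivation:
Initial: VV[0]=[0, 0, 0]
Initial: VV[1]=[0, 0, 0]
Initial: VV[2]=[0, 0, 0]
Event 1: SEND 0->1: VV[0][0]++ -> VV[0]=[1, 0, 0], msg_vec=[1, 0, 0]; VV[1]=max(VV[1],msg_vec) then VV[1][1]++ -> VV[1]=[1, 1, 0]
Event 2: LOCAL 2: VV[2][2]++ -> VV[2]=[0, 0, 1]
Event 3: SEND 1->0: VV[1][1]++ -> VV[1]=[1, 2, 0], msg_vec=[1, 2, 0]; VV[0]=max(VV[0],msg_vec) then VV[0][0]++ -> VV[0]=[2, 2, 0]
Event 4: LOCAL 0: VV[0][0]++ -> VV[0]=[3, 2, 0]
Event 5: SEND 2->0: VV[2][2]++ -> VV[2]=[0, 0, 2], msg_vec=[0, 0, 2]; VV[0]=max(VV[0],msg_vec) then VV[0][0]++ -> VV[0]=[4, 2, 2]
Event 2 stamp: [0, 0, 1]
Event 3 stamp: [1, 2, 0]
[0, 0, 1] <= [1, 2, 0]? False
[1, 2, 0] <= [0, 0, 1]? False
Relation: concurrent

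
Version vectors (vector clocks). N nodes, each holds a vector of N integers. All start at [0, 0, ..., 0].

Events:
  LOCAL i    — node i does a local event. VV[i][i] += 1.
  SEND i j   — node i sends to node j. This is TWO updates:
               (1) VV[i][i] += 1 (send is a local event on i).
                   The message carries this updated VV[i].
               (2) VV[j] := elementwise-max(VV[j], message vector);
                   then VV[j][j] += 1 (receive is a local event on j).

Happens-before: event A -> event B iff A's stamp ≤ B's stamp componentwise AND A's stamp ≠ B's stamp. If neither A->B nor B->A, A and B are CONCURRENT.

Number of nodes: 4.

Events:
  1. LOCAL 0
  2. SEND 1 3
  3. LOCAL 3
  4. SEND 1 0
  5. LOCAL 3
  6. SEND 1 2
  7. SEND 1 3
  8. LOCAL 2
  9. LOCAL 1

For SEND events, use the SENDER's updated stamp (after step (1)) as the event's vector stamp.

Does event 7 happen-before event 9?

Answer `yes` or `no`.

Initial: VV[0]=[0, 0, 0, 0]
Initial: VV[1]=[0, 0, 0, 0]
Initial: VV[2]=[0, 0, 0, 0]
Initial: VV[3]=[0, 0, 0, 0]
Event 1: LOCAL 0: VV[0][0]++ -> VV[0]=[1, 0, 0, 0]
Event 2: SEND 1->3: VV[1][1]++ -> VV[1]=[0, 1, 0, 0], msg_vec=[0, 1, 0, 0]; VV[3]=max(VV[3],msg_vec) then VV[3][3]++ -> VV[3]=[0, 1, 0, 1]
Event 3: LOCAL 3: VV[3][3]++ -> VV[3]=[0, 1, 0, 2]
Event 4: SEND 1->0: VV[1][1]++ -> VV[1]=[0, 2, 0, 0], msg_vec=[0, 2, 0, 0]; VV[0]=max(VV[0],msg_vec) then VV[0][0]++ -> VV[0]=[2, 2, 0, 0]
Event 5: LOCAL 3: VV[3][3]++ -> VV[3]=[0, 1, 0, 3]
Event 6: SEND 1->2: VV[1][1]++ -> VV[1]=[0, 3, 0, 0], msg_vec=[0, 3, 0, 0]; VV[2]=max(VV[2],msg_vec) then VV[2][2]++ -> VV[2]=[0, 3, 1, 0]
Event 7: SEND 1->3: VV[1][1]++ -> VV[1]=[0, 4, 0, 0], msg_vec=[0, 4, 0, 0]; VV[3]=max(VV[3],msg_vec) then VV[3][3]++ -> VV[3]=[0, 4, 0, 4]
Event 8: LOCAL 2: VV[2][2]++ -> VV[2]=[0, 3, 2, 0]
Event 9: LOCAL 1: VV[1][1]++ -> VV[1]=[0, 5, 0, 0]
Event 7 stamp: [0, 4, 0, 0]
Event 9 stamp: [0, 5, 0, 0]
[0, 4, 0, 0] <= [0, 5, 0, 0]? True. Equal? False. Happens-before: True

Answer: yes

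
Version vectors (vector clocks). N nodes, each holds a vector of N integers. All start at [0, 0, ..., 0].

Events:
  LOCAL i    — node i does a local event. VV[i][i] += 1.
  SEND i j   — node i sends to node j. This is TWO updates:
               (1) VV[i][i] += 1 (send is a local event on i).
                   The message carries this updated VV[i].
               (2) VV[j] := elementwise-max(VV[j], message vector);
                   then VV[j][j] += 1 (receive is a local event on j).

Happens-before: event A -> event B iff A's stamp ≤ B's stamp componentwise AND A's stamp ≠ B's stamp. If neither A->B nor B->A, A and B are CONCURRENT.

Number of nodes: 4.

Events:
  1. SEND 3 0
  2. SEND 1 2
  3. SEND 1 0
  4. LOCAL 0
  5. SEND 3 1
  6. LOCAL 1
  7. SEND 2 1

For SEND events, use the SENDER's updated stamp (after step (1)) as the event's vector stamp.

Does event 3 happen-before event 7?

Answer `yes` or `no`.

Answer: no

Derivation:
Initial: VV[0]=[0, 0, 0, 0]
Initial: VV[1]=[0, 0, 0, 0]
Initial: VV[2]=[0, 0, 0, 0]
Initial: VV[3]=[0, 0, 0, 0]
Event 1: SEND 3->0: VV[3][3]++ -> VV[3]=[0, 0, 0, 1], msg_vec=[0, 0, 0, 1]; VV[0]=max(VV[0],msg_vec) then VV[0][0]++ -> VV[0]=[1, 0, 0, 1]
Event 2: SEND 1->2: VV[1][1]++ -> VV[1]=[0, 1, 0, 0], msg_vec=[0, 1, 0, 0]; VV[2]=max(VV[2],msg_vec) then VV[2][2]++ -> VV[2]=[0, 1, 1, 0]
Event 3: SEND 1->0: VV[1][1]++ -> VV[1]=[0, 2, 0, 0], msg_vec=[0, 2, 0, 0]; VV[0]=max(VV[0],msg_vec) then VV[0][0]++ -> VV[0]=[2, 2, 0, 1]
Event 4: LOCAL 0: VV[0][0]++ -> VV[0]=[3, 2, 0, 1]
Event 5: SEND 3->1: VV[3][3]++ -> VV[3]=[0, 0, 0, 2], msg_vec=[0, 0, 0, 2]; VV[1]=max(VV[1],msg_vec) then VV[1][1]++ -> VV[1]=[0, 3, 0, 2]
Event 6: LOCAL 1: VV[1][1]++ -> VV[1]=[0, 4, 0, 2]
Event 7: SEND 2->1: VV[2][2]++ -> VV[2]=[0, 1, 2, 0], msg_vec=[0, 1, 2, 0]; VV[1]=max(VV[1],msg_vec) then VV[1][1]++ -> VV[1]=[0, 5, 2, 2]
Event 3 stamp: [0, 2, 0, 0]
Event 7 stamp: [0, 1, 2, 0]
[0, 2, 0, 0] <= [0, 1, 2, 0]? False. Equal? False. Happens-before: False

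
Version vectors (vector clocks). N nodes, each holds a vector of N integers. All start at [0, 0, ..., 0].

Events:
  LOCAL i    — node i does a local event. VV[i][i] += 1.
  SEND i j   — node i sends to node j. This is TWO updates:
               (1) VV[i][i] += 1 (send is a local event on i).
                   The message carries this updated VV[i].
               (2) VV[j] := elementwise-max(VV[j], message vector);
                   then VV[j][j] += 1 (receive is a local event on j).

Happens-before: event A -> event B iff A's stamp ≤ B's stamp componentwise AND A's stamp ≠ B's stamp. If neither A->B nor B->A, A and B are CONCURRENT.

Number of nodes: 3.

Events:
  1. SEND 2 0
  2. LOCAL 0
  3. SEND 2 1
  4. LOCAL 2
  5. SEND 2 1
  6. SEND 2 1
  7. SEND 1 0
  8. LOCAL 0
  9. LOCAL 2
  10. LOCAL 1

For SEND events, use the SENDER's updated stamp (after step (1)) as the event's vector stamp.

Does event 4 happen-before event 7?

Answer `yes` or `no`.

Initial: VV[0]=[0, 0, 0]
Initial: VV[1]=[0, 0, 0]
Initial: VV[2]=[0, 0, 0]
Event 1: SEND 2->0: VV[2][2]++ -> VV[2]=[0, 0, 1], msg_vec=[0, 0, 1]; VV[0]=max(VV[0],msg_vec) then VV[0][0]++ -> VV[0]=[1, 0, 1]
Event 2: LOCAL 0: VV[0][0]++ -> VV[0]=[2, 0, 1]
Event 3: SEND 2->1: VV[2][2]++ -> VV[2]=[0, 0, 2], msg_vec=[0, 0, 2]; VV[1]=max(VV[1],msg_vec) then VV[1][1]++ -> VV[1]=[0, 1, 2]
Event 4: LOCAL 2: VV[2][2]++ -> VV[2]=[0, 0, 3]
Event 5: SEND 2->1: VV[2][2]++ -> VV[2]=[0, 0, 4], msg_vec=[0, 0, 4]; VV[1]=max(VV[1],msg_vec) then VV[1][1]++ -> VV[1]=[0, 2, 4]
Event 6: SEND 2->1: VV[2][2]++ -> VV[2]=[0, 0, 5], msg_vec=[0, 0, 5]; VV[1]=max(VV[1],msg_vec) then VV[1][1]++ -> VV[1]=[0, 3, 5]
Event 7: SEND 1->0: VV[1][1]++ -> VV[1]=[0, 4, 5], msg_vec=[0, 4, 5]; VV[0]=max(VV[0],msg_vec) then VV[0][0]++ -> VV[0]=[3, 4, 5]
Event 8: LOCAL 0: VV[0][0]++ -> VV[0]=[4, 4, 5]
Event 9: LOCAL 2: VV[2][2]++ -> VV[2]=[0, 0, 6]
Event 10: LOCAL 1: VV[1][1]++ -> VV[1]=[0, 5, 5]
Event 4 stamp: [0, 0, 3]
Event 7 stamp: [0, 4, 5]
[0, 0, 3] <= [0, 4, 5]? True. Equal? False. Happens-before: True

Answer: yes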